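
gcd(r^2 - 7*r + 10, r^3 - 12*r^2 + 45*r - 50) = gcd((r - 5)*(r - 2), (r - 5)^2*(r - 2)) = r^2 - 7*r + 10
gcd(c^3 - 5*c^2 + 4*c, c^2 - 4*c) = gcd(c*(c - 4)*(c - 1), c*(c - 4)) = c^2 - 4*c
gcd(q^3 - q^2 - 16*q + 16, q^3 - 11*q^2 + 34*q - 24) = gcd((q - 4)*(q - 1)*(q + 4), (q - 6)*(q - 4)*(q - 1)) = q^2 - 5*q + 4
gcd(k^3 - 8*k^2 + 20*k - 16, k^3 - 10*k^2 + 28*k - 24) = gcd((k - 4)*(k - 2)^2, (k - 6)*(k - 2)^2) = k^2 - 4*k + 4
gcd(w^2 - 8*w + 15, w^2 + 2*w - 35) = w - 5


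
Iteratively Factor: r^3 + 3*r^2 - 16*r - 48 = (r + 4)*(r^2 - r - 12) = (r - 4)*(r + 4)*(r + 3)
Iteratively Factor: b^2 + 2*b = (b + 2)*(b)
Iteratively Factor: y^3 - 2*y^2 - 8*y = (y)*(y^2 - 2*y - 8) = y*(y - 4)*(y + 2)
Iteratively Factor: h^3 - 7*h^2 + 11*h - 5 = (h - 1)*(h^2 - 6*h + 5) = (h - 5)*(h - 1)*(h - 1)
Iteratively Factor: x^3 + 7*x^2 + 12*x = (x + 4)*(x^2 + 3*x) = x*(x + 4)*(x + 3)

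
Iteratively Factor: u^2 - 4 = (u + 2)*(u - 2)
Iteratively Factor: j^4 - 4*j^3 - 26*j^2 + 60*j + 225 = (j + 3)*(j^3 - 7*j^2 - 5*j + 75) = (j - 5)*(j + 3)*(j^2 - 2*j - 15) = (j - 5)*(j + 3)^2*(j - 5)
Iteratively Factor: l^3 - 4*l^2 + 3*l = (l - 3)*(l^2 - l) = l*(l - 3)*(l - 1)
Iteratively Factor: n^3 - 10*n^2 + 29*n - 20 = (n - 1)*(n^2 - 9*n + 20) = (n - 5)*(n - 1)*(n - 4)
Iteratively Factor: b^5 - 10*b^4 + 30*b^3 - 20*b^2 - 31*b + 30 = (b - 3)*(b^4 - 7*b^3 + 9*b^2 + 7*b - 10) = (b - 3)*(b - 2)*(b^3 - 5*b^2 - b + 5) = (b - 3)*(b - 2)*(b - 1)*(b^2 - 4*b - 5) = (b - 3)*(b - 2)*(b - 1)*(b + 1)*(b - 5)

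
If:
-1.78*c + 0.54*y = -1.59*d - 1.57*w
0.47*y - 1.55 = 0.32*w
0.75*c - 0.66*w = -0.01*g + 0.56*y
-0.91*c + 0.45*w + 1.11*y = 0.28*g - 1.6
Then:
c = 2.04338290194126*y - 4.42672038327526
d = 0.497662934248711*y - 0.17287722152828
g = 12.3165287456446 - 0.316217645594823*y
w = 1.46875*y - 4.84375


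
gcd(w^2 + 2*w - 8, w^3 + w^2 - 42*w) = 1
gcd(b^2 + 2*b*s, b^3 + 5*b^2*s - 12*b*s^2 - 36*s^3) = b + 2*s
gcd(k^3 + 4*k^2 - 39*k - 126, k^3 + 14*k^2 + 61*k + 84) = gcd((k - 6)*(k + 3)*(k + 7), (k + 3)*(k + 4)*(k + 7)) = k^2 + 10*k + 21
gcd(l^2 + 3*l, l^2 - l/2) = l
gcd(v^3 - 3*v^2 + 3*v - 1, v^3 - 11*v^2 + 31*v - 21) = v - 1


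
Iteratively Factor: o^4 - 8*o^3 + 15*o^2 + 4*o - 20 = (o - 5)*(o^3 - 3*o^2 + 4) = (o - 5)*(o - 2)*(o^2 - o - 2) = (o - 5)*(o - 2)*(o + 1)*(o - 2)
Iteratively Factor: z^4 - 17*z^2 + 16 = (z - 4)*(z^3 + 4*z^2 - z - 4) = (z - 4)*(z - 1)*(z^2 + 5*z + 4) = (z - 4)*(z - 1)*(z + 4)*(z + 1)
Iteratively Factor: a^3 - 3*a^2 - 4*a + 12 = (a - 3)*(a^2 - 4) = (a - 3)*(a + 2)*(a - 2)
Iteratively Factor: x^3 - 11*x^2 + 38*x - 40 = (x - 5)*(x^2 - 6*x + 8) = (x - 5)*(x - 2)*(x - 4)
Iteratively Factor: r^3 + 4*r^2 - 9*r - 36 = (r + 3)*(r^2 + r - 12) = (r + 3)*(r + 4)*(r - 3)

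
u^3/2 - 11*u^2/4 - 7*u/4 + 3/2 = (u/2 + 1/2)*(u - 6)*(u - 1/2)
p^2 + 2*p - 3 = (p - 1)*(p + 3)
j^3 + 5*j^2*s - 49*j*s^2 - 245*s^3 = (j - 7*s)*(j + 5*s)*(j + 7*s)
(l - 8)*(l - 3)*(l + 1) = l^3 - 10*l^2 + 13*l + 24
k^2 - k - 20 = (k - 5)*(k + 4)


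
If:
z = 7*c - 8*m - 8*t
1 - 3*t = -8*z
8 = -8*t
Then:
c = 8*m/7 - 17/14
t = -1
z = -1/2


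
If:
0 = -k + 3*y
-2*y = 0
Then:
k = 0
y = 0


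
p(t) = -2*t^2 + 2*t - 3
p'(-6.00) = 26.00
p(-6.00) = -87.00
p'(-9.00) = 38.00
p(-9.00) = -183.00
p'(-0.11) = 2.44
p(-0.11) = -3.24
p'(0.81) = -1.24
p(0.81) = -2.69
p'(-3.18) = 14.72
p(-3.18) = -29.58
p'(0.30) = 0.80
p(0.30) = -2.58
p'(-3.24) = 14.96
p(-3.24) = -30.48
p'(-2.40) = 11.60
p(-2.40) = -19.32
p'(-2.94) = 13.76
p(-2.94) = -26.17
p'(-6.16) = 26.64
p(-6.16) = -91.21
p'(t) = 2 - 4*t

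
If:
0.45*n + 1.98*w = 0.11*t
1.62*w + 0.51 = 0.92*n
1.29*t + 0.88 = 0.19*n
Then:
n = 0.35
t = -0.63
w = -0.11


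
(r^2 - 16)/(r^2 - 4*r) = (r + 4)/r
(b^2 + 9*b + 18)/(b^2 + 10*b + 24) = (b + 3)/(b + 4)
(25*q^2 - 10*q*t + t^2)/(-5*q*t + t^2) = (-5*q + t)/t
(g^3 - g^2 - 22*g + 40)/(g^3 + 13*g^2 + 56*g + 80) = (g^2 - 6*g + 8)/(g^2 + 8*g + 16)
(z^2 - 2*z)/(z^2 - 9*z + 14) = z/(z - 7)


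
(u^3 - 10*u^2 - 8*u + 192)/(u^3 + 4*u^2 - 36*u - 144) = (u - 8)/(u + 6)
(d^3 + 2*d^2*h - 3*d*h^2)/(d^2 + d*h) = (d^2 + 2*d*h - 3*h^2)/(d + h)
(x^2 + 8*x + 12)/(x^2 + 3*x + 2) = (x + 6)/(x + 1)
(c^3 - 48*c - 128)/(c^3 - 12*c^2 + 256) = (c + 4)/(c - 8)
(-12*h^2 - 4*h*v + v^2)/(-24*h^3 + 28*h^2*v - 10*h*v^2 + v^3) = (2*h + v)/(4*h^2 - 4*h*v + v^2)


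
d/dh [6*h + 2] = 6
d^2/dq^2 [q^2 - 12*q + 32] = 2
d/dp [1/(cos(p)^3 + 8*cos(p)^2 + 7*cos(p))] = (3*sin(p) + 7*sin(p)/cos(p)^2 + 16*tan(p))/((cos(p) + 1)^2*(cos(p) + 7)^2)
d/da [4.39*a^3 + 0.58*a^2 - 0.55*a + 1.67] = 13.17*a^2 + 1.16*a - 0.55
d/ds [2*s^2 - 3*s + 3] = 4*s - 3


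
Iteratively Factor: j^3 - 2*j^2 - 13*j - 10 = (j + 2)*(j^2 - 4*j - 5) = (j - 5)*(j + 2)*(j + 1)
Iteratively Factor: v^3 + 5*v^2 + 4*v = (v + 4)*(v^2 + v) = (v + 1)*(v + 4)*(v)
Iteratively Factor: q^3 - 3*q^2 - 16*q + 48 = (q + 4)*(q^2 - 7*q + 12) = (q - 3)*(q + 4)*(q - 4)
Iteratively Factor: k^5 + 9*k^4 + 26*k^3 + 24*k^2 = (k)*(k^4 + 9*k^3 + 26*k^2 + 24*k) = k^2*(k^3 + 9*k^2 + 26*k + 24) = k^2*(k + 2)*(k^2 + 7*k + 12) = k^2*(k + 2)*(k + 4)*(k + 3)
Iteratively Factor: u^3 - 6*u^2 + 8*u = (u - 2)*(u^2 - 4*u) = (u - 4)*(u - 2)*(u)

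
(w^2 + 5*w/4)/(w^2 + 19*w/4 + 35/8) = 2*w/(2*w + 7)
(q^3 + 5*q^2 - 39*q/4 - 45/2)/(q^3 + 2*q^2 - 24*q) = (q^2 - q - 15/4)/(q*(q - 4))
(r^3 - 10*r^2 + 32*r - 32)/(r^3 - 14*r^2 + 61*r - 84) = (r^2 - 6*r + 8)/(r^2 - 10*r + 21)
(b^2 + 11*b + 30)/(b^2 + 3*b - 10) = (b + 6)/(b - 2)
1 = 1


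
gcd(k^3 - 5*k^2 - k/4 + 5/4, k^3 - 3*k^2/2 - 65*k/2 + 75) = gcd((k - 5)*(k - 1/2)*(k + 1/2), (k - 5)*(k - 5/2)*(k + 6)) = k - 5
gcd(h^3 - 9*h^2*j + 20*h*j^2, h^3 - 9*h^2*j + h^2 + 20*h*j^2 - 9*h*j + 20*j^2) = h^2 - 9*h*j + 20*j^2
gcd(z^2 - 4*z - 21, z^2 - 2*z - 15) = z + 3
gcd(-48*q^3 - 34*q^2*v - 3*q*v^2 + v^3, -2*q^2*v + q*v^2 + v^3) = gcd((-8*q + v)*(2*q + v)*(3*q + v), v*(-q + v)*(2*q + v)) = 2*q + v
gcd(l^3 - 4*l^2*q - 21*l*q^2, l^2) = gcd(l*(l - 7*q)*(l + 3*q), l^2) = l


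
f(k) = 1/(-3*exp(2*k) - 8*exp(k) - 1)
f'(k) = (6*exp(2*k) + 8*exp(k))/(-3*exp(2*k) - 8*exp(k) - 1)^2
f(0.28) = -0.06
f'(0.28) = 0.07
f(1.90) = -0.01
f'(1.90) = 0.01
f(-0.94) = -0.22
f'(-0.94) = 0.19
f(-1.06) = -0.24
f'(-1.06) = 0.20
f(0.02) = -0.08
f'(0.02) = 0.10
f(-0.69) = -0.17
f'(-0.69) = 0.17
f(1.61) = -0.01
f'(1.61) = 0.01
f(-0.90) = -0.21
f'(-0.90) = 0.19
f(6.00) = 0.00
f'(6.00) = 0.00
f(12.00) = 0.00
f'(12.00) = 0.00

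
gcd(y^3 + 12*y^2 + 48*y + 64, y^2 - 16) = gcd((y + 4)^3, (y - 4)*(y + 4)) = y + 4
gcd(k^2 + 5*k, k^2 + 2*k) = k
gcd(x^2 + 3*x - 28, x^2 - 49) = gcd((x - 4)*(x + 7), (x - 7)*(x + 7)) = x + 7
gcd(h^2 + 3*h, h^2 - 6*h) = h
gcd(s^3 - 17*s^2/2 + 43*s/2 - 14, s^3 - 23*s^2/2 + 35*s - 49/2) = s^2 - 9*s/2 + 7/2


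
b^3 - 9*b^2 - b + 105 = (b - 7)*(b - 5)*(b + 3)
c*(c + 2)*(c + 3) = c^3 + 5*c^2 + 6*c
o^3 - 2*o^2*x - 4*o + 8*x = (o - 2)*(o + 2)*(o - 2*x)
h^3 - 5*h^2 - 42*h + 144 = (h - 8)*(h - 3)*(h + 6)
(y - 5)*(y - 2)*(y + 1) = y^3 - 6*y^2 + 3*y + 10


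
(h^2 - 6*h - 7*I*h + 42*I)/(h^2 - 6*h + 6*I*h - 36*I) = (h - 7*I)/(h + 6*I)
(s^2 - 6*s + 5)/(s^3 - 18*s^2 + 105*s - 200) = (s - 1)/(s^2 - 13*s + 40)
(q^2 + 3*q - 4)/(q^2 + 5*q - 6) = (q + 4)/(q + 6)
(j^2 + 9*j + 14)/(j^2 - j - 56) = (j + 2)/(j - 8)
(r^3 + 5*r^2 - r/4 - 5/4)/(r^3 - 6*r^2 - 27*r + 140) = (r^2 - 1/4)/(r^2 - 11*r + 28)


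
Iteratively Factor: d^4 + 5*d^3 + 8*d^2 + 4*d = (d + 2)*(d^3 + 3*d^2 + 2*d) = d*(d + 2)*(d^2 + 3*d + 2) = d*(d + 1)*(d + 2)*(d + 2)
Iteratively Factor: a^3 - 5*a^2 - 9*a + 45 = (a - 5)*(a^2 - 9) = (a - 5)*(a - 3)*(a + 3)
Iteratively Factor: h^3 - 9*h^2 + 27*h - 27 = (h - 3)*(h^2 - 6*h + 9) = (h - 3)^2*(h - 3)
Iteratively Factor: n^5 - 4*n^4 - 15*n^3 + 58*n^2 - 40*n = (n - 1)*(n^4 - 3*n^3 - 18*n^2 + 40*n) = n*(n - 1)*(n^3 - 3*n^2 - 18*n + 40) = n*(n - 2)*(n - 1)*(n^2 - n - 20) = n*(n - 2)*(n - 1)*(n + 4)*(n - 5)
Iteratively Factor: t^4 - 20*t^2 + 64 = (t + 2)*(t^3 - 2*t^2 - 16*t + 32) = (t + 2)*(t + 4)*(t^2 - 6*t + 8) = (t - 2)*(t + 2)*(t + 4)*(t - 4)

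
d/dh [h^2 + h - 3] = 2*h + 1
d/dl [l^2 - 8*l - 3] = 2*l - 8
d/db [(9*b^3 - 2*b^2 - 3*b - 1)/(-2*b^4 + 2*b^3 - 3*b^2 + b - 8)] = (18*b^6 - 8*b^5 - 41*b^4 + 22*b^3 - 221*b^2 + 26*b + 25)/(4*b^8 - 8*b^7 + 16*b^6 - 16*b^5 + 45*b^4 - 38*b^3 + 49*b^2 - 16*b + 64)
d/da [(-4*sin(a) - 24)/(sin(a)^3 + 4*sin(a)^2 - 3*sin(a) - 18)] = 8*(sin(a) + 8)*sin(a)*cos(a)/((sin(a) - 2)^2*(sin(a) + 3)^3)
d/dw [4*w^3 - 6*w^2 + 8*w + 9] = 12*w^2 - 12*w + 8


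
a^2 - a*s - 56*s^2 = (a - 8*s)*(a + 7*s)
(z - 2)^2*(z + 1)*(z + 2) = z^4 - z^3 - 6*z^2 + 4*z + 8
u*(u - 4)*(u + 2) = u^3 - 2*u^2 - 8*u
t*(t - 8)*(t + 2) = t^3 - 6*t^2 - 16*t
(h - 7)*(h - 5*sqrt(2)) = h^2 - 5*sqrt(2)*h - 7*h + 35*sqrt(2)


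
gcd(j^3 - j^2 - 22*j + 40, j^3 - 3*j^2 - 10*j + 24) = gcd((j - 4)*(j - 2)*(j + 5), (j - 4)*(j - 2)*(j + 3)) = j^2 - 6*j + 8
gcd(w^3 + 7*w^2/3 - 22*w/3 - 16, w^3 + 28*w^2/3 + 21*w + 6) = w + 3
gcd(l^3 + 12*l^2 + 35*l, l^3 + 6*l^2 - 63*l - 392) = l + 7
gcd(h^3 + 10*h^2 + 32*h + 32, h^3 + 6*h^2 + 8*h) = h^2 + 6*h + 8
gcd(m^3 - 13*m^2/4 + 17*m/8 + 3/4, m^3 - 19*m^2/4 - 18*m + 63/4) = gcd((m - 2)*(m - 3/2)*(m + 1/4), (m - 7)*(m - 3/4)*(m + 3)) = 1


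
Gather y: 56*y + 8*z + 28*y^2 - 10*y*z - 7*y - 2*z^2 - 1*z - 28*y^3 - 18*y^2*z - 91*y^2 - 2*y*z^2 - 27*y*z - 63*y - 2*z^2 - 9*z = -28*y^3 + y^2*(-18*z - 63) + y*(-2*z^2 - 37*z - 14) - 4*z^2 - 2*z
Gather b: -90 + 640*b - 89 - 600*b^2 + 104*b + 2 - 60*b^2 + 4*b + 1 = -660*b^2 + 748*b - 176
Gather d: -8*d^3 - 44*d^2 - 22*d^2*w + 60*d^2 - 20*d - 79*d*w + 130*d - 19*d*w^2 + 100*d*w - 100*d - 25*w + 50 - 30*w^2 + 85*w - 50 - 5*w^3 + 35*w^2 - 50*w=-8*d^3 + d^2*(16 - 22*w) + d*(-19*w^2 + 21*w + 10) - 5*w^3 + 5*w^2 + 10*w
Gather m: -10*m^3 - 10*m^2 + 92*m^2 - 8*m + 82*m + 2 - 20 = -10*m^3 + 82*m^2 + 74*m - 18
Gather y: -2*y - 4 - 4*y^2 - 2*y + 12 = -4*y^2 - 4*y + 8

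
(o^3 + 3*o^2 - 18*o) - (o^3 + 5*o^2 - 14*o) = -2*o^2 - 4*o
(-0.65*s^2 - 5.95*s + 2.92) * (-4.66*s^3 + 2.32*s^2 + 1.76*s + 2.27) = 3.029*s^5 + 26.219*s^4 - 28.5552*s^3 - 5.1731*s^2 - 8.3673*s + 6.6284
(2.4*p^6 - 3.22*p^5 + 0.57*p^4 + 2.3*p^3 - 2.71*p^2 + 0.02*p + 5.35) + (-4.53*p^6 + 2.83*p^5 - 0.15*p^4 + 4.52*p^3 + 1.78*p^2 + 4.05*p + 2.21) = -2.13*p^6 - 0.39*p^5 + 0.42*p^4 + 6.82*p^3 - 0.93*p^2 + 4.07*p + 7.56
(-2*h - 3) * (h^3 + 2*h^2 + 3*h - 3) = -2*h^4 - 7*h^3 - 12*h^2 - 3*h + 9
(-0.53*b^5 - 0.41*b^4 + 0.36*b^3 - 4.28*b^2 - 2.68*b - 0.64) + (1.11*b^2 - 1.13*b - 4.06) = -0.53*b^5 - 0.41*b^4 + 0.36*b^3 - 3.17*b^2 - 3.81*b - 4.7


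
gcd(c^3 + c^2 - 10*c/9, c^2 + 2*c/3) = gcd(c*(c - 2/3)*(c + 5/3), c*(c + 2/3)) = c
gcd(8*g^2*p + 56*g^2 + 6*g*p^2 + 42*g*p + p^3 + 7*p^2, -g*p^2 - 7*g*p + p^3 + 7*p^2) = p + 7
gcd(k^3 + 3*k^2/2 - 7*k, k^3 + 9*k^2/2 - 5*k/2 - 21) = k^2 + 3*k/2 - 7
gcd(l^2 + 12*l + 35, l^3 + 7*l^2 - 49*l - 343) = l + 7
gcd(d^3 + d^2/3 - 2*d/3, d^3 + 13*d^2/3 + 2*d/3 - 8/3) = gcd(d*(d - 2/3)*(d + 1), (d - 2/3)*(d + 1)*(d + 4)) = d^2 + d/3 - 2/3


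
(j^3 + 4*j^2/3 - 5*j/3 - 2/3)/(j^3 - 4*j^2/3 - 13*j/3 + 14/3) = (3*j + 1)/(3*j - 7)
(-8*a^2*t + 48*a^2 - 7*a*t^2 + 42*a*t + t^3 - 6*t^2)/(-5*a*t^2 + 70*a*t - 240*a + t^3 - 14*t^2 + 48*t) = (-8*a^2 - 7*a*t + t^2)/(-5*a*t + 40*a + t^2 - 8*t)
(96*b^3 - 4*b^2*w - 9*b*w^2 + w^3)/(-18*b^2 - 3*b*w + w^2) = (32*b^2 - 12*b*w + w^2)/(-6*b + w)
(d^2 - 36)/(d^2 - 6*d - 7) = (36 - d^2)/(-d^2 + 6*d + 7)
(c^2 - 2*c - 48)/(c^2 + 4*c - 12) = (c - 8)/(c - 2)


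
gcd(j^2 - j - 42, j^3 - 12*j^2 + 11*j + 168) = j - 7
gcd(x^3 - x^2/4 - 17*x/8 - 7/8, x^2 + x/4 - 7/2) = x - 7/4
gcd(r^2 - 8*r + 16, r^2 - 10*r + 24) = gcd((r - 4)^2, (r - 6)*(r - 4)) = r - 4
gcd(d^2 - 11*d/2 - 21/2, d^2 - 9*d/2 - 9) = d + 3/2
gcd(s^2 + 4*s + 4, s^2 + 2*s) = s + 2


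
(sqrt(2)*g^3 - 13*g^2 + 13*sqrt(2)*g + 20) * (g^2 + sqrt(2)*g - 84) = sqrt(2)*g^5 - 11*g^4 - 84*sqrt(2)*g^3 + 1138*g^2 - 1072*sqrt(2)*g - 1680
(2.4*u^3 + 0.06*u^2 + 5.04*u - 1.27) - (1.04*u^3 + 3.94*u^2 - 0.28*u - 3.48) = 1.36*u^3 - 3.88*u^2 + 5.32*u + 2.21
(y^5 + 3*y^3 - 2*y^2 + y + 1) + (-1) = y^5 + 3*y^3 - 2*y^2 + y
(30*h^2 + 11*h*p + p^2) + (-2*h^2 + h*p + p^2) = 28*h^2 + 12*h*p + 2*p^2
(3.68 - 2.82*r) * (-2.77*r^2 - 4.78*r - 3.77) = 7.8114*r^3 + 3.286*r^2 - 6.959*r - 13.8736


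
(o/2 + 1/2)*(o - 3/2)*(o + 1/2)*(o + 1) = o^4/2 + o^3/2 - 7*o^2/8 - 5*o/4 - 3/8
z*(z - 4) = z^2 - 4*z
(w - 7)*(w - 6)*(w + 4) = w^3 - 9*w^2 - 10*w + 168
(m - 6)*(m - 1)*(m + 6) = m^3 - m^2 - 36*m + 36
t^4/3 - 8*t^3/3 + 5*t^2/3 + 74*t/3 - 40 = (t/3 + 1)*(t - 5)*(t - 4)*(t - 2)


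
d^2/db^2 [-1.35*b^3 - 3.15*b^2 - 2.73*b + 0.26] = -8.1*b - 6.3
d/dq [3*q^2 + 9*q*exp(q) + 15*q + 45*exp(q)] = 9*q*exp(q) + 6*q + 54*exp(q) + 15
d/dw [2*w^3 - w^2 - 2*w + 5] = 6*w^2 - 2*w - 2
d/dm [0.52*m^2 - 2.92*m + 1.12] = 1.04*m - 2.92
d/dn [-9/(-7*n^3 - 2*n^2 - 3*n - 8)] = 9*(-21*n^2 - 4*n - 3)/(7*n^3 + 2*n^2 + 3*n + 8)^2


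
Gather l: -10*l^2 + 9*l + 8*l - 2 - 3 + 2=-10*l^2 + 17*l - 3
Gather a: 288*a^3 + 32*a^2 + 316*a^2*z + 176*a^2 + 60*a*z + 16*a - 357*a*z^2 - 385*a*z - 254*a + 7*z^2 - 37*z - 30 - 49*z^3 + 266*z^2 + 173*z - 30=288*a^3 + a^2*(316*z + 208) + a*(-357*z^2 - 325*z - 238) - 49*z^3 + 273*z^2 + 136*z - 60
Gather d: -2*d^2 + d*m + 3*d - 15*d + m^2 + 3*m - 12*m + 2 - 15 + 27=-2*d^2 + d*(m - 12) + m^2 - 9*m + 14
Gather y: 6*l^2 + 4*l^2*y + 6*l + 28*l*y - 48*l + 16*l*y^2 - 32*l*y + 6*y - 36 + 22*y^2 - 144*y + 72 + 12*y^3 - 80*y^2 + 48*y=6*l^2 - 42*l + 12*y^3 + y^2*(16*l - 58) + y*(4*l^2 - 4*l - 90) + 36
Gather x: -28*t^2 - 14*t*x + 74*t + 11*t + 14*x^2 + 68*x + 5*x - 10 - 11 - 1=-28*t^2 + 85*t + 14*x^2 + x*(73 - 14*t) - 22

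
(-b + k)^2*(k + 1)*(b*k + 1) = b^3*k^2 + b^3*k - 2*b^2*k^3 - 2*b^2*k^2 + b^2*k + b^2 + b*k^4 + b*k^3 - 2*b*k^2 - 2*b*k + k^3 + k^2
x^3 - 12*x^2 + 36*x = x*(x - 6)^2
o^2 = o^2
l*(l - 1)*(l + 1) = l^3 - l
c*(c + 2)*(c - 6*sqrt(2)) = c^3 - 6*sqrt(2)*c^2 + 2*c^2 - 12*sqrt(2)*c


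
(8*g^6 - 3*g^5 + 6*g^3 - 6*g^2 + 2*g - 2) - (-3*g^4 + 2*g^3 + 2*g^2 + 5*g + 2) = 8*g^6 - 3*g^5 + 3*g^4 + 4*g^3 - 8*g^2 - 3*g - 4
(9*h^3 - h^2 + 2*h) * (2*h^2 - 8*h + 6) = 18*h^5 - 74*h^4 + 66*h^3 - 22*h^2 + 12*h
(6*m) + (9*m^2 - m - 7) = 9*m^2 + 5*m - 7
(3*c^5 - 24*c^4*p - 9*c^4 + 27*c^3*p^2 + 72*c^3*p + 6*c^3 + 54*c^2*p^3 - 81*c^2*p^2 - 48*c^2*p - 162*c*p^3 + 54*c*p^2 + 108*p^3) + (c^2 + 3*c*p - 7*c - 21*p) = 3*c^5 - 24*c^4*p - 9*c^4 + 27*c^3*p^2 + 72*c^3*p + 6*c^3 + 54*c^2*p^3 - 81*c^2*p^2 - 48*c^2*p + c^2 - 162*c*p^3 + 54*c*p^2 + 3*c*p - 7*c + 108*p^3 - 21*p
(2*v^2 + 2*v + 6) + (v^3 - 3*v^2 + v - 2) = v^3 - v^2 + 3*v + 4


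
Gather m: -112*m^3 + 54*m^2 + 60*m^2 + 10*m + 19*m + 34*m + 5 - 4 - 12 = -112*m^3 + 114*m^2 + 63*m - 11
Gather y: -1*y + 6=6 - y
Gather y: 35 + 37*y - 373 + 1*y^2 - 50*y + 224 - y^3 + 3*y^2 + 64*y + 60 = -y^3 + 4*y^2 + 51*y - 54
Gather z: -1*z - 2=-z - 2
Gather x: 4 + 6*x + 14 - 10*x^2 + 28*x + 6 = -10*x^2 + 34*x + 24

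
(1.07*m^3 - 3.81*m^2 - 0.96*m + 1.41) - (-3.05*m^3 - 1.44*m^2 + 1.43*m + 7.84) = 4.12*m^3 - 2.37*m^2 - 2.39*m - 6.43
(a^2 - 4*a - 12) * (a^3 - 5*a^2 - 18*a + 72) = a^5 - 9*a^4 - 10*a^3 + 204*a^2 - 72*a - 864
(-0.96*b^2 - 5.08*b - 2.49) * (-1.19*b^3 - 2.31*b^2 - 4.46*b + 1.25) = 1.1424*b^5 + 8.2628*b^4 + 18.9795*b^3 + 27.2087*b^2 + 4.7554*b - 3.1125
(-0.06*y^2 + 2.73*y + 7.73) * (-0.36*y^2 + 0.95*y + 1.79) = 0.0216*y^4 - 1.0398*y^3 - 0.2967*y^2 + 12.2302*y + 13.8367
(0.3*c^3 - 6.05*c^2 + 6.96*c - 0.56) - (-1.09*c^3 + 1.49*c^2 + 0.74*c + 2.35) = 1.39*c^3 - 7.54*c^2 + 6.22*c - 2.91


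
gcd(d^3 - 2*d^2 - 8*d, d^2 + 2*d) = d^2 + 2*d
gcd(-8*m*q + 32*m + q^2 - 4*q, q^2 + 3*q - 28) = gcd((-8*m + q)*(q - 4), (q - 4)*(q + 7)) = q - 4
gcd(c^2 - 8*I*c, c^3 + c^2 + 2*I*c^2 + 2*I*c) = c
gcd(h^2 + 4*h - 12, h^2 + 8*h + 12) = h + 6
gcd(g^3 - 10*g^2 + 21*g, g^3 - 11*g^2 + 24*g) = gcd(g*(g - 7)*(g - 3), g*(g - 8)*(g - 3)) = g^2 - 3*g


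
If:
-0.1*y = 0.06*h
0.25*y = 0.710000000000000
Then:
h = -4.73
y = 2.84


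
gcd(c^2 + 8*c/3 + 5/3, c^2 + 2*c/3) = 1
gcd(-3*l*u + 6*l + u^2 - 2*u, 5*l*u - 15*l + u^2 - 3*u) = 1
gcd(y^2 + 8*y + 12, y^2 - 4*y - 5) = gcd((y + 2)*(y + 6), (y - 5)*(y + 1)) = 1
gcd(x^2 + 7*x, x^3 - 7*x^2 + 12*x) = x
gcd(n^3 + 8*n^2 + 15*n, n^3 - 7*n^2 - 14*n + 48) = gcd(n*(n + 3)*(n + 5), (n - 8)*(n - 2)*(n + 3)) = n + 3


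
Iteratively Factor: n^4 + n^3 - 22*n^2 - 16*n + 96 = (n - 2)*(n^3 + 3*n^2 - 16*n - 48) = (n - 2)*(n + 3)*(n^2 - 16) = (n - 2)*(n + 3)*(n + 4)*(n - 4)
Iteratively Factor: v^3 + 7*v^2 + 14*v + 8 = (v + 2)*(v^2 + 5*v + 4) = (v + 2)*(v + 4)*(v + 1)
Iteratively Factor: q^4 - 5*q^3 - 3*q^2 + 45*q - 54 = (q - 2)*(q^3 - 3*q^2 - 9*q + 27) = (q - 2)*(q + 3)*(q^2 - 6*q + 9) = (q - 3)*(q - 2)*(q + 3)*(q - 3)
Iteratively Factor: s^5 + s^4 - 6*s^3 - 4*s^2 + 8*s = (s + 2)*(s^4 - s^3 - 4*s^2 + 4*s) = (s + 2)^2*(s^3 - 3*s^2 + 2*s) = s*(s + 2)^2*(s^2 - 3*s + 2) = s*(s - 1)*(s + 2)^2*(s - 2)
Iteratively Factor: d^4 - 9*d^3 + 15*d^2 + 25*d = (d - 5)*(d^3 - 4*d^2 - 5*d) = (d - 5)*(d + 1)*(d^2 - 5*d) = (d - 5)^2*(d + 1)*(d)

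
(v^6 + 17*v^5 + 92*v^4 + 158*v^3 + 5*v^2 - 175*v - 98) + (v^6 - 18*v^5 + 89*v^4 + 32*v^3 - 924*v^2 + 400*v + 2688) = 2*v^6 - v^5 + 181*v^4 + 190*v^3 - 919*v^2 + 225*v + 2590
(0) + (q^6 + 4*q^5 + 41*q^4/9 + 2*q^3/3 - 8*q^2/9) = q^6 + 4*q^5 + 41*q^4/9 + 2*q^3/3 - 8*q^2/9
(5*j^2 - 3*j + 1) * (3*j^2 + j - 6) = 15*j^4 - 4*j^3 - 30*j^2 + 19*j - 6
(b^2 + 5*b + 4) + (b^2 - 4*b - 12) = 2*b^2 + b - 8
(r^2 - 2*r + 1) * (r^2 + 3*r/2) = r^4 - r^3/2 - 2*r^2 + 3*r/2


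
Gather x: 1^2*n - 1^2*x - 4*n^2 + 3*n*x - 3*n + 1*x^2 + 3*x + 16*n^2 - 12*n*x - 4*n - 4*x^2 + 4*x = 12*n^2 - 6*n - 3*x^2 + x*(6 - 9*n)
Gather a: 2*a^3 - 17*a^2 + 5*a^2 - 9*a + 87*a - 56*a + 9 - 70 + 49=2*a^3 - 12*a^2 + 22*a - 12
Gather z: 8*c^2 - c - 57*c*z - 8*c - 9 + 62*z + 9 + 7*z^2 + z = 8*c^2 - 9*c + 7*z^2 + z*(63 - 57*c)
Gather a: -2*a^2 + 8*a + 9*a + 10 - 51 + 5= -2*a^2 + 17*a - 36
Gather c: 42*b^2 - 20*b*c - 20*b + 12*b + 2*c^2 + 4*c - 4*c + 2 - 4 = 42*b^2 - 20*b*c - 8*b + 2*c^2 - 2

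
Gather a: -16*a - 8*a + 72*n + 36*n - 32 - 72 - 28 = -24*a + 108*n - 132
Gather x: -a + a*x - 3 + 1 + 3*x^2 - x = -a + 3*x^2 + x*(a - 1) - 2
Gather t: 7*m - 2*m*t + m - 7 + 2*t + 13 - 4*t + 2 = 8*m + t*(-2*m - 2) + 8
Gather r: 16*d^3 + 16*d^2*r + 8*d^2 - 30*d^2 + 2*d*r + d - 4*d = 16*d^3 - 22*d^2 - 3*d + r*(16*d^2 + 2*d)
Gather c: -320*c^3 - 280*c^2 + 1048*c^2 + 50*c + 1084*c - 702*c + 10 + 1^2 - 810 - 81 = -320*c^3 + 768*c^2 + 432*c - 880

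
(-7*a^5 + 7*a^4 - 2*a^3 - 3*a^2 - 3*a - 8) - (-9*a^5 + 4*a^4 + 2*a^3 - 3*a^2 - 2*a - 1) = 2*a^5 + 3*a^4 - 4*a^3 - a - 7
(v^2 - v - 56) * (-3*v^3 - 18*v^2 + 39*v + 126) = -3*v^5 - 15*v^4 + 225*v^3 + 1095*v^2 - 2310*v - 7056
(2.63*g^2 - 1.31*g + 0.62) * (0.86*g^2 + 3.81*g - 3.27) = 2.2618*g^4 + 8.8937*g^3 - 13.058*g^2 + 6.6459*g - 2.0274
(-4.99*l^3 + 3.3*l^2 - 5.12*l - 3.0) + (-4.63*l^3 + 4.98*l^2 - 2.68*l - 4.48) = -9.62*l^3 + 8.28*l^2 - 7.8*l - 7.48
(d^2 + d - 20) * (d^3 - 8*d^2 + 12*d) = d^5 - 7*d^4 - 16*d^3 + 172*d^2 - 240*d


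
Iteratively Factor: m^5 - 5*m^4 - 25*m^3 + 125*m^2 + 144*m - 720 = (m - 4)*(m^4 - m^3 - 29*m^2 + 9*m + 180) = (m - 5)*(m - 4)*(m^3 + 4*m^2 - 9*m - 36) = (m - 5)*(m - 4)*(m - 3)*(m^2 + 7*m + 12) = (m - 5)*(m - 4)*(m - 3)*(m + 3)*(m + 4)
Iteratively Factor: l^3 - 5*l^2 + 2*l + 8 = (l - 4)*(l^2 - l - 2) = (l - 4)*(l + 1)*(l - 2)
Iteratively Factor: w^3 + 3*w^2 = (w + 3)*(w^2) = w*(w + 3)*(w)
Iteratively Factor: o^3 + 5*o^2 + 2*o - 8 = (o + 2)*(o^2 + 3*o - 4) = (o - 1)*(o + 2)*(o + 4)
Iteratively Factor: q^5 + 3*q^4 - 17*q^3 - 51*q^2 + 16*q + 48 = (q + 4)*(q^4 - q^3 - 13*q^2 + q + 12) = (q + 3)*(q + 4)*(q^3 - 4*q^2 - q + 4) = (q - 4)*(q + 3)*(q + 4)*(q^2 - 1) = (q - 4)*(q + 1)*(q + 3)*(q + 4)*(q - 1)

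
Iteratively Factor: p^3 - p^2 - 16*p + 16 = (p - 4)*(p^2 + 3*p - 4) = (p - 4)*(p - 1)*(p + 4)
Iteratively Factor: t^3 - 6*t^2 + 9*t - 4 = (t - 1)*(t^2 - 5*t + 4) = (t - 4)*(t - 1)*(t - 1)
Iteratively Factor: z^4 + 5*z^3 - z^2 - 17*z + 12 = (z + 4)*(z^3 + z^2 - 5*z + 3) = (z - 1)*(z + 4)*(z^2 + 2*z - 3) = (z - 1)^2*(z + 4)*(z + 3)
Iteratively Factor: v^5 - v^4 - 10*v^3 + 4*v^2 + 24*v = (v + 2)*(v^4 - 3*v^3 - 4*v^2 + 12*v) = (v - 2)*(v + 2)*(v^3 - v^2 - 6*v) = v*(v - 2)*(v + 2)*(v^2 - v - 6) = v*(v - 2)*(v + 2)^2*(v - 3)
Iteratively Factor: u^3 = (u)*(u^2) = u^2*(u)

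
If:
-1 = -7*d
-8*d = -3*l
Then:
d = 1/7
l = 8/21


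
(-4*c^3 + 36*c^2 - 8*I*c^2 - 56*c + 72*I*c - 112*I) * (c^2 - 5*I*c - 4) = -4*c^5 + 36*c^4 + 12*I*c^4 - 80*c^3 - 108*I*c^3 + 216*c^2 + 200*I*c^2 - 336*c - 288*I*c + 448*I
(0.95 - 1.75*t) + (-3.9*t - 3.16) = -5.65*t - 2.21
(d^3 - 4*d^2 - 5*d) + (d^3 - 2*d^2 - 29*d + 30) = 2*d^3 - 6*d^2 - 34*d + 30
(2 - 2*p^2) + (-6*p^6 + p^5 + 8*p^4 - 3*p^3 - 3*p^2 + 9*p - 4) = -6*p^6 + p^5 + 8*p^4 - 3*p^3 - 5*p^2 + 9*p - 2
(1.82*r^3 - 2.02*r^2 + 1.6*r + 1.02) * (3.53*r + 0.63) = 6.4246*r^4 - 5.984*r^3 + 4.3754*r^2 + 4.6086*r + 0.6426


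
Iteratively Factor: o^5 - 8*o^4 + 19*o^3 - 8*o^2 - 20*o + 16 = (o - 2)*(o^4 - 6*o^3 + 7*o^2 + 6*o - 8) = (o - 4)*(o - 2)*(o^3 - 2*o^2 - o + 2) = (o - 4)*(o - 2)*(o + 1)*(o^2 - 3*o + 2) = (o - 4)*(o - 2)^2*(o + 1)*(o - 1)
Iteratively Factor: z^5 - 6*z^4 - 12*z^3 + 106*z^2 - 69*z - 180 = (z - 3)*(z^4 - 3*z^3 - 21*z^2 + 43*z + 60) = (z - 3)*(z + 4)*(z^3 - 7*z^2 + 7*z + 15) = (z - 3)^2*(z + 4)*(z^2 - 4*z - 5) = (z - 3)^2*(z + 1)*(z + 4)*(z - 5)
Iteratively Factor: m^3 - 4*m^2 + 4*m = (m)*(m^2 - 4*m + 4) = m*(m - 2)*(m - 2)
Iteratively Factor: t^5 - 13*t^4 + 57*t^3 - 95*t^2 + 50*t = (t - 5)*(t^4 - 8*t^3 + 17*t^2 - 10*t) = (t - 5)^2*(t^3 - 3*t^2 + 2*t) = (t - 5)^2*(t - 1)*(t^2 - 2*t) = (t - 5)^2*(t - 2)*(t - 1)*(t)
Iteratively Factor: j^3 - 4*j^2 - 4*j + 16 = (j - 2)*(j^2 - 2*j - 8) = (j - 2)*(j + 2)*(j - 4)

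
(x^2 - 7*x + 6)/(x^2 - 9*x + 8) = (x - 6)/(x - 8)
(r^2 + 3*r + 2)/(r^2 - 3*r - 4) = (r + 2)/(r - 4)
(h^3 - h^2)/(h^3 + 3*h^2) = (h - 1)/(h + 3)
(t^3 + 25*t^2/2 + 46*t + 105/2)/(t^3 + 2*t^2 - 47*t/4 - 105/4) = 2*(t + 7)/(2*t - 7)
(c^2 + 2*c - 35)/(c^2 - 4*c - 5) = (c + 7)/(c + 1)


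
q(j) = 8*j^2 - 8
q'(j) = 16*j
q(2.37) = 36.94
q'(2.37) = 37.92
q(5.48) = 232.24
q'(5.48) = 87.68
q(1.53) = 10.73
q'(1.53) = 24.48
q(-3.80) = 107.52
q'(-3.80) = -60.80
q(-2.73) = 51.62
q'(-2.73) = -43.68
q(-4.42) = 148.29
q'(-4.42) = -70.72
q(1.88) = 20.28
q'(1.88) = 30.08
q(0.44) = -6.45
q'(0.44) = 7.04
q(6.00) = 280.00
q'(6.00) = 96.00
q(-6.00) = 280.00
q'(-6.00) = -96.00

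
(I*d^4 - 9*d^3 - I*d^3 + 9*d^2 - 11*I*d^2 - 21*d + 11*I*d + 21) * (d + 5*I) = I*d^5 - 14*d^4 - I*d^4 + 14*d^3 - 56*I*d^3 + 34*d^2 + 56*I*d^2 - 34*d - 105*I*d + 105*I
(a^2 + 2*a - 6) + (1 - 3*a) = a^2 - a - 5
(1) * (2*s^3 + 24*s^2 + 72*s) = 2*s^3 + 24*s^2 + 72*s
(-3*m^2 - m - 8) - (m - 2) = -3*m^2 - 2*m - 6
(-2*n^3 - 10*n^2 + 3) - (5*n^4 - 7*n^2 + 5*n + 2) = -5*n^4 - 2*n^3 - 3*n^2 - 5*n + 1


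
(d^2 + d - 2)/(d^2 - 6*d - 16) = (d - 1)/(d - 8)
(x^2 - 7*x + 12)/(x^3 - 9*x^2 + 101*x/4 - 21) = 4*(x - 3)/(4*x^2 - 20*x + 21)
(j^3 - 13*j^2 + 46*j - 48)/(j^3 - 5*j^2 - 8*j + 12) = (j^3 - 13*j^2 + 46*j - 48)/(j^3 - 5*j^2 - 8*j + 12)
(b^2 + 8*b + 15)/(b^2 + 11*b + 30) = (b + 3)/(b + 6)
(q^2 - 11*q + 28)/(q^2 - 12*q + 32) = (q - 7)/(q - 8)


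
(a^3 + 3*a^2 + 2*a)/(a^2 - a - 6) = a*(a + 1)/(a - 3)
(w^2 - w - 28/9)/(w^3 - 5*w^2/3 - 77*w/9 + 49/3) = (3*w + 4)/(3*w^2 + 2*w - 21)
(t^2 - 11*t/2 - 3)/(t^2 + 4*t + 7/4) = 2*(t - 6)/(2*t + 7)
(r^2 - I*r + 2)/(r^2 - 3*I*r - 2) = (r + I)/(r - I)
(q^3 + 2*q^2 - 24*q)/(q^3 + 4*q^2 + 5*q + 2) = q*(q^2 + 2*q - 24)/(q^3 + 4*q^2 + 5*q + 2)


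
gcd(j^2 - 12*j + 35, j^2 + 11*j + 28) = 1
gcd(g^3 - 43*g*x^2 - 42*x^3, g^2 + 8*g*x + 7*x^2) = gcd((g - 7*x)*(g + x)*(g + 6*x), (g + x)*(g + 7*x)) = g + x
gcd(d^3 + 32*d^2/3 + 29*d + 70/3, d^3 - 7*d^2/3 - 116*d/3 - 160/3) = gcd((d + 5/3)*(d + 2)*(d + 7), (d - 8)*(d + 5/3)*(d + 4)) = d + 5/3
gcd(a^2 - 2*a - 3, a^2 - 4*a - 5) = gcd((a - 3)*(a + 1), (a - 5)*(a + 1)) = a + 1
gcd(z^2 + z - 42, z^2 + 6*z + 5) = 1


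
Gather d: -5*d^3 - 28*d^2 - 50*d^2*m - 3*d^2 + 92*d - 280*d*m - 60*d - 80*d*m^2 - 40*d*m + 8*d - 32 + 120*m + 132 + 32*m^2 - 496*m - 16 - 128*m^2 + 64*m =-5*d^3 + d^2*(-50*m - 31) + d*(-80*m^2 - 320*m + 40) - 96*m^2 - 312*m + 84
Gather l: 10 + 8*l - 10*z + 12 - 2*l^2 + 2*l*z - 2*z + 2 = -2*l^2 + l*(2*z + 8) - 12*z + 24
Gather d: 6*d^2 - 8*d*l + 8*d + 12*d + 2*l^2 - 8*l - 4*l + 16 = 6*d^2 + d*(20 - 8*l) + 2*l^2 - 12*l + 16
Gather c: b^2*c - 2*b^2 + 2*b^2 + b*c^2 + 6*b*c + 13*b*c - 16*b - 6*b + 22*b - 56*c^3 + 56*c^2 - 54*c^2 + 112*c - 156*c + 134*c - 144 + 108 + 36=-56*c^3 + c^2*(b + 2) + c*(b^2 + 19*b + 90)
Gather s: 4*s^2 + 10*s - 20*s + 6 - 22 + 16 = 4*s^2 - 10*s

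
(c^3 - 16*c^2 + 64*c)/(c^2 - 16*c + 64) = c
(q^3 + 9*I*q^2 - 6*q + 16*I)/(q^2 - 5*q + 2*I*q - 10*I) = (q^2 + 7*I*q + 8)/(q - 5)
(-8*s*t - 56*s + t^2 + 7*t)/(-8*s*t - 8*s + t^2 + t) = (t + 7)/(t + 1)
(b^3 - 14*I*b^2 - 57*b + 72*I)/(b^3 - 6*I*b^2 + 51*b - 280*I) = (b^2 - 6*I*b - 9)/(b^2 + 2*I*b + 35)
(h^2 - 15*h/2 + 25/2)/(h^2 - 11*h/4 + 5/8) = 4*(h - 5)/(4*h - 1)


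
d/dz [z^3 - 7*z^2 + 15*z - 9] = 3*z^2 - 14*z + 15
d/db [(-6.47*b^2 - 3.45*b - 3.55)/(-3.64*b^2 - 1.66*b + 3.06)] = (-1.8178*b^2 - 65.4404*b - 16.45)/(13.2496*b^4 + 12.0848*b^3 - 19.5212*b^2 - 10.1592*b + 9.3636)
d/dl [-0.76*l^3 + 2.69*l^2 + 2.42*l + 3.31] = -2.28*l^2 + 5.38*l + 2.42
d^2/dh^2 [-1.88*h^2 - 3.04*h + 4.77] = -3.76000000000000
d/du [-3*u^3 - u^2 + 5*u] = -9*u^2 - 2*u + 5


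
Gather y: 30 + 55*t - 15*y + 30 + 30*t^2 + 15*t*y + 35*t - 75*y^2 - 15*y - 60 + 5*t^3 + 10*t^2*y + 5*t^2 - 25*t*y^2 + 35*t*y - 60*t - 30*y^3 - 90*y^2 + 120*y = 5*t^3 + 35*t^2 + 30*t - 30*y^3 + y^2*(-25*t - 165) + y*(10*t^2 + 50*t + 90)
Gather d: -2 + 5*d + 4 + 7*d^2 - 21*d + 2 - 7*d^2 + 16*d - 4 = 0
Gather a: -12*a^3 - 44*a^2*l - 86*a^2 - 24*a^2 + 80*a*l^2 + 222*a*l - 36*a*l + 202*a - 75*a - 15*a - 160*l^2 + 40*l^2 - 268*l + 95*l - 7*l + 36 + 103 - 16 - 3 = -12*a^3 + a^2*(-44*l - 110) + a*(80*l^2 + 186*l + 112) - 120*l^2 - 180*l + 120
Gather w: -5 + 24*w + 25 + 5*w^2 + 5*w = 5*w^2 + 29*w + 20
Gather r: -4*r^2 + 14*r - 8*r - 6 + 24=-4*r^2 + 6*r + 18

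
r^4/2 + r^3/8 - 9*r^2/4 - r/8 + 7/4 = (r/2 + 1)*(r - 7/4)*(r - 1)*(r + 1)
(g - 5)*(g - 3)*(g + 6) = g^3 - 2*g^2 - 33*g + 90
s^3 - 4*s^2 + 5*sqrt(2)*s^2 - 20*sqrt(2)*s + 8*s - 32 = (s - 4)*(s + sqrt(2))*(s + 4*sqrt(2))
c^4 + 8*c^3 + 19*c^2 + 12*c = c*(c + 1)*(c + 3)*(c + 4)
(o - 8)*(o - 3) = o^2 - 11*o + 24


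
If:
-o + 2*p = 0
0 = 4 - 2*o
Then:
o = 2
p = 1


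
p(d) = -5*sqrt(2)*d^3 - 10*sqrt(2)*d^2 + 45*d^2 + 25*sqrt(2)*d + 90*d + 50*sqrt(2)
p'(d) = -15*sqrt(2)*d^2 - 20*sqrt(2)*d + 90*d + 25*sqrt(2) + 90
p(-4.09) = 557.99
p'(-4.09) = -481.92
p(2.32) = 439.33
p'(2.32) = 154.36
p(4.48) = 615.83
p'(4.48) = -23.92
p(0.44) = 131.24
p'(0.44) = 148.40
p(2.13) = 409.38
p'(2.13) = 160.57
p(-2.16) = 15.17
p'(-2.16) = -106.92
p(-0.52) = 14.86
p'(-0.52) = 87.53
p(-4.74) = 922.87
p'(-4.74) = -643.79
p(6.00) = 406.38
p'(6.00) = -268.03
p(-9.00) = 6596.81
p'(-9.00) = -2148.36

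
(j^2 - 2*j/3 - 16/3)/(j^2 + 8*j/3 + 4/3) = (3*j - 8)/(3*j + 2)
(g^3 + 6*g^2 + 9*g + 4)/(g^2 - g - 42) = (g^3 + 6*g^2 + 9*g + 4)/(g^2 - g - 42)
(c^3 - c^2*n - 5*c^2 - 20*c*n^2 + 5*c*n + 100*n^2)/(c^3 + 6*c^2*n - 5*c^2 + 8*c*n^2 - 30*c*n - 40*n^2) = (c - 5*n)/(c + 2*n)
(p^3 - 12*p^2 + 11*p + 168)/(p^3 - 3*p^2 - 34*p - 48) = (p - 7)/(p + 2)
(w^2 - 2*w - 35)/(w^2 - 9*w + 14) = (w + 5)/(w - 2)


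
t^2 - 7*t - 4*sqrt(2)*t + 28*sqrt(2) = (t - 7)*(t - 4*sqrt(2))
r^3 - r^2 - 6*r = r*(r - 3)*(r + 2)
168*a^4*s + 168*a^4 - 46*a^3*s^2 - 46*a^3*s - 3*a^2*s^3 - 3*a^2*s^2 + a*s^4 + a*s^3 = (-6*a + s)*(-4*a + s)*(7*a + s)*(a*s + a)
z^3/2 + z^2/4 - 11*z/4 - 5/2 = (z/2 + 1)*(z - 5/2)*(z + 1)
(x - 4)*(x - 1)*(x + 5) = x^3 - 21*x + 20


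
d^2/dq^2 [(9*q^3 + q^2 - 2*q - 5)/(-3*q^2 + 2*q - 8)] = 6*(64*q^3 + 213*q^2 - 654*q - 44)/(27*q^6 - 54*q^5 + 252*q^4 - 296*q^3 + 672*q^2 - 384*q + 512)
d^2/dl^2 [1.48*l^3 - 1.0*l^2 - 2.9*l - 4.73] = 8.88*l - 2.0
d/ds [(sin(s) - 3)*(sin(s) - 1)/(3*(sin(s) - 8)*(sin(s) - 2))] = 2*(-3*sin(s)^2 + 13*sin(s) - 17)*cos(s)/(3*(sin(s) - 8)^2*(sin(s) - 2)^2)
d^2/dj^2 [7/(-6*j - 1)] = -504/(6*j + 1)^3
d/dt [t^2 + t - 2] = 2*t + 1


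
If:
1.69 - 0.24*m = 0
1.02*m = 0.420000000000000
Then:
No Solution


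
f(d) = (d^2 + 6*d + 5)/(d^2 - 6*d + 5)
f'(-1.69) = 0.08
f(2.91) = -7.75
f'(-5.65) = -0.06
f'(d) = (6 - 2*d)*(d^2 + 6*d + 5)/(d^2 - 6*d + 5)^2 + (2*d + 6)/(d^2 - 6*d + 5)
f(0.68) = 6.90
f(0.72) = 8.21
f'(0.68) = 28.49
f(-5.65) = 0.04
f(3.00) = -8.00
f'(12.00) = -0.28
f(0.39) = 2.66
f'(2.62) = -1.50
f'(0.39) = 7.36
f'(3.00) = -3.00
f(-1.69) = -0.13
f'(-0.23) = 1.43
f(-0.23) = 0.57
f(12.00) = 2.87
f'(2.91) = -2.61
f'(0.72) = 37.45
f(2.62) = -7.15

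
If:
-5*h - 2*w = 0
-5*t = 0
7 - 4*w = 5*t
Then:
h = -7/10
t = 0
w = 7/4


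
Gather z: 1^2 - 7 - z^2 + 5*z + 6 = -z^2 + 5*z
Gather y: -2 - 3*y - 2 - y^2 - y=-y^2 - 4*y - 4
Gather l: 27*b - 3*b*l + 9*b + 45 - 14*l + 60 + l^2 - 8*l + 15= 36*b + l^2 + l*(-3*b - 22) + 120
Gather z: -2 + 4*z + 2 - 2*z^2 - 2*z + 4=-2*z^2 + 2*z + 4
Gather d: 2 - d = 2 - d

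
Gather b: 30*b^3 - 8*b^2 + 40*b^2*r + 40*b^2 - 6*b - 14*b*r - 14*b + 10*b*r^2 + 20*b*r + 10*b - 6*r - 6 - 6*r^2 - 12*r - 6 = 30*b^3 + b^2*(40*r + 32) + b*(10*r^2 + 6*r - 10) - 6*r^2 - 18*r - 12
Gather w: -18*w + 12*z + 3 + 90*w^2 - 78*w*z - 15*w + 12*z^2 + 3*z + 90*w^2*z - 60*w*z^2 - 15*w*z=w^2*(90*z + 90) + w*(-60*z^2 - 93*z - 33) + 12*z^2 + 15*z + 3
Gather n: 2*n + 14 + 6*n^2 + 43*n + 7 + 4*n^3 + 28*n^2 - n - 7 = 4*n^3 + 34*n^2 + 44*n + 14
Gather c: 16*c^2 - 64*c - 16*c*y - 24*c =16*c^2 + c*(-16*y - 88)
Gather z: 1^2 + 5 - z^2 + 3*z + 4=-z^2 + 3*z + 10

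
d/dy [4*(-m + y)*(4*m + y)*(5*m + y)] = 44*m^2 + 64*m*y + 12*y^2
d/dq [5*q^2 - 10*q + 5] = 10*q - 10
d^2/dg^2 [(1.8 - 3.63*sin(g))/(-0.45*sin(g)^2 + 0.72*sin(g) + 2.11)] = (-0.735075*sin(g)^5 + 0.281880000000001*sin(g)^4 - 20.95956*sin(g)^3 + 11.097216*sin(g)^2 + 5.283627*sin(g) - 16.313832)/(0.091125*sin(g)^6 - 0.4374*sin(g)^5 - 0.581985*sin(g)^4 + 3.728592*sin(g)^3 + 2.728863*sin(g)^2 - 9.616536*sin(g) - 9.393931)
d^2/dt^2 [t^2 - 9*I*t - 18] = 2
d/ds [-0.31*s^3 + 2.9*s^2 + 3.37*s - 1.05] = -0.93*s^2 + 5.8*s + 3.37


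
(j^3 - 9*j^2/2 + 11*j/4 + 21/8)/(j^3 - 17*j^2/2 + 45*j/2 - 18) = (j^2 - 3*j - 7/4)/(j^2 - 7*j + 12)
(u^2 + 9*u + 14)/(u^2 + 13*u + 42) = (u + 2)/(u + 6)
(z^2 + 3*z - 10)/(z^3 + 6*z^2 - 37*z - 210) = (z - 2)/(z^2 + z - 42)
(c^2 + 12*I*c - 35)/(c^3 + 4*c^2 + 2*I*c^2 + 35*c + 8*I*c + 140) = (c + 5*I)/(c^2 + c*(4 - 5*I) - 20*I)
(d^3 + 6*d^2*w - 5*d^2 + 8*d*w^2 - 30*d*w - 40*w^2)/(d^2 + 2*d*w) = d + 4*w - 5 - 20*w/d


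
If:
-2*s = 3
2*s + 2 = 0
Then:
No Solution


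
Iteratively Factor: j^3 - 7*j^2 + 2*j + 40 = (j + 2)*(j^2 - 9*j + 20) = (j - 4)*(j + 2)*(j - 5)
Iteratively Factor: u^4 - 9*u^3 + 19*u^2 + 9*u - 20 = (u - 4)*(u^3 - 5*u^2 - u + 5) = (u - 4)*(u - 1)*(u^2 - 4*u - 5) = (u - 5)*(u - 4)*(u - 1)*(u + 1)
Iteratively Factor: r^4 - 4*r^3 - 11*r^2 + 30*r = (r + 3)*(r^3 - 7*r^2 + 10*r) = (r - 2)*(r + 3)*(r^2 - 5*r) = (r - 5)*(r - 2)*(r + 3)*(r)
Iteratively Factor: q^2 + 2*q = (q + 2)*(q)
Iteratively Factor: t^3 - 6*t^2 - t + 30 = (t + 2)*(t^2 - 8*t + 15) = (t - 5)*(t + 2)*(t - 3)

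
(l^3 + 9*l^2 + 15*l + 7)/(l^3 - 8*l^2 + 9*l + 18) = (l^2 + 8*l + 7)/(l^2 - 9*l + 18)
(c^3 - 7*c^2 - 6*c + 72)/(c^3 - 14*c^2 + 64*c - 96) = (c + 3)/(c - 4)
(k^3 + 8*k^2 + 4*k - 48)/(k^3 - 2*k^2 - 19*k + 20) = (k^2 + 4*k - 12)/(k^2 - 6*k + 5)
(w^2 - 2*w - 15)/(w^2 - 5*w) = (w + 3)/w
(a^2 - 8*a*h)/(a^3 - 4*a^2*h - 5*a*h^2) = (-a + 8*h)/(-a^2 + 4*a*h + 5*h^2)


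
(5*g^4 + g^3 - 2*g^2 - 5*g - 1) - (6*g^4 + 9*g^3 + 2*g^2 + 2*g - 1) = -g^4 - 8*g^3 - 4*g^2 - 7*g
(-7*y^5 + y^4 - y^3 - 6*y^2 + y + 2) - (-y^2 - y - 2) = -7*y^5 + y^4 - y^3 - 5*y^2 + 2*y + 4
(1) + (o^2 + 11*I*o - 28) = o^2 + 11*I*o - 27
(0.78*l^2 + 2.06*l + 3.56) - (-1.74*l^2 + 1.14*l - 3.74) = 2.52*l^2 + 0.92*l + 7.3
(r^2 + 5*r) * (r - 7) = r^3 - 2*r^2 - 35*r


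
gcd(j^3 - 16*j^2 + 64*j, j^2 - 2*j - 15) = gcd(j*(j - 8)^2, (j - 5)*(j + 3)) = 1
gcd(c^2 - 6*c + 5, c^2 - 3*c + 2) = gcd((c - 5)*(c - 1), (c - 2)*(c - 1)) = c - 1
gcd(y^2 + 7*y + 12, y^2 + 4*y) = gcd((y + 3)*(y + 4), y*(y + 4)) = y + 4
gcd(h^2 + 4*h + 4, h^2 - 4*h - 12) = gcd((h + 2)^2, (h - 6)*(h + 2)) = h + 2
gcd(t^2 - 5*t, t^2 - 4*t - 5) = t - 5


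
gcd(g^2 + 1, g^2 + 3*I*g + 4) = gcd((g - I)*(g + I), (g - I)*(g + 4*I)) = g - I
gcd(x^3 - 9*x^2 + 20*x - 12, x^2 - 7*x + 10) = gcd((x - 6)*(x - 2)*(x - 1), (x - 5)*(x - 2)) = x - 2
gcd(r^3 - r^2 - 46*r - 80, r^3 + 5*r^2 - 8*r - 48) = 1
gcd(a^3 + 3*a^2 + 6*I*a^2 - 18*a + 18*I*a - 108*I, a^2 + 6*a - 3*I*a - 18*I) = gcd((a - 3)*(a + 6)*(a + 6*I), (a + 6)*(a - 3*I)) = a + 6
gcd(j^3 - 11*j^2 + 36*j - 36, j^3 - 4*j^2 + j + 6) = j^2 - 5*j + 6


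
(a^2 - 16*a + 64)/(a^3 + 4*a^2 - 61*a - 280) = (a - 8)/(a^2 + 12*a + 35)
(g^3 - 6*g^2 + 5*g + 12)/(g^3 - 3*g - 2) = (g^2 - 7*g + 12)/(g^2 - g - 2)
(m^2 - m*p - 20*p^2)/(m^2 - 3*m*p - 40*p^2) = (-m^2 + m*p + 20*p^2)/(-m^2 + 3*m*p + 40*p^2)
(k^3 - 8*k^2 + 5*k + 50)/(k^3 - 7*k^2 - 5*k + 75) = (k + 2)/(k + 3)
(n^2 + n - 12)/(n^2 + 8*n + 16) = (n - 3)/(n + 4)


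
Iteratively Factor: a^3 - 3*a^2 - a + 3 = (a - 1)*(a^2 - 2*a - 3) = (a - 3)*(a - 1)*(a + 1)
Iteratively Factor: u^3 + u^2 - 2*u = (u)*(u^2 + u - 2) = u*(u + 2)*(u - 1)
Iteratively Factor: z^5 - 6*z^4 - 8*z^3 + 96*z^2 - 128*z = (z - 2)*(z^4 - 4*z^3 - 16*z^2 + 64*z) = z*(z - 2)*(z^3 - 4*z^2 - 16*z + 64) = z*(z - 4)*(z - 2)*(z^2 - 16) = z*(z - 4)*(z - 2)*(z + 4)*(z - 4)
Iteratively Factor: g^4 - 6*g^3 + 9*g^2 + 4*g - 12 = (g - 2)*(g^3 - 4*g^2 + g + 6) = (g - 2)^2*(g^2 - 2*g - 3) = (g - 2)^2*(g + 1)*(g - 3)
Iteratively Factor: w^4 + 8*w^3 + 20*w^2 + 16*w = (w + 2)*(w^3 + 6*w^2 + 8*w) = (w + 2)*(w + 4)*(w^2 + 2*w) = (w + 2)^2*(w + 4)*(w)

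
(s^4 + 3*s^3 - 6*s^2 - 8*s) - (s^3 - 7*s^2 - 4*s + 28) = s^4 + 2*s^3 + s^2 - 4*s - 28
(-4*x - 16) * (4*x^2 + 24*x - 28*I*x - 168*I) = -16*x^3 - 160*x^2 + 112*I*x^2 - 384*x + 1120*I*x + 2688*I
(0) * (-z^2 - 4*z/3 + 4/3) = 0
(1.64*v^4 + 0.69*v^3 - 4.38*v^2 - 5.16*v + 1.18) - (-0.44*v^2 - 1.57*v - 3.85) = 1.64*v^4 + 0.69*v^3 - 3.94*v^2 - 3.59*v + 5.03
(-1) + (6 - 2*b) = 5 - 2*b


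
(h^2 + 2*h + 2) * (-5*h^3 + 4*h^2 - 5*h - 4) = -5*h^5 - 6*h^4 - 7*h^3 - 6*h^2 - 18*h - 8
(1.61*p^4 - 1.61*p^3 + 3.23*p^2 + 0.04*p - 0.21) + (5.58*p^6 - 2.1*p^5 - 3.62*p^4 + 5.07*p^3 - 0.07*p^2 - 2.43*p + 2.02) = 5.58*p^6 - 2.1*p^5 - 2.01*p^4 + 3.46*p^3 + 3.16*p^2 - 2.39*p + 1.81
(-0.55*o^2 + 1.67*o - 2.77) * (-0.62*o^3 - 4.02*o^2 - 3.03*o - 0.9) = 0.341*o^5 + 1.1756*o^4 - 3.3295*o^3 + 6.5703*o^2 + 6.8901*o + 2.493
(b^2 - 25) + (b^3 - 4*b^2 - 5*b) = b^3 - 3*b^2 - 5*b - 25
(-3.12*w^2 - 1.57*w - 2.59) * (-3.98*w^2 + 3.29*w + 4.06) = 12.4176*w^4 - 4.0162*w^3 - 7.5243*w^2 - 14.8953*w - 10.5154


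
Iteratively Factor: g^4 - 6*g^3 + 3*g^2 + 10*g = (g + 1)*(g^3 - 7*g^2 + 10*g) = (g - 2)*(g + 1)*(g^2 - 5*g) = (g - 5)*(g - 2)*(g + 1)*(g)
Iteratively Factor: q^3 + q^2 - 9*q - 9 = (q + 1)*(q^2 - 9) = (q - 3)*(q + 1)*(q + 3)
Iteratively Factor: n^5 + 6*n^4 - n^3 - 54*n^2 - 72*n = (n + 2)*(n^4 + 4*n^3 - 9*n^2 - 36*n) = (n - 3)*(n + 2)*(n^3 + 7*n^2 + 12*n) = n*(n - 3)*(n + 2)*(n^2 + 7*n + 12) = n*(n - 3)*(n + 2)*(n + 3)*(n + 4)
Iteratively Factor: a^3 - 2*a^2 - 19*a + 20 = (a + 4)*(a^2 - 6*a + 5) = (a - 5)*(a + 4)*(a - 1)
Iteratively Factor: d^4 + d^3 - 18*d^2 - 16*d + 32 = (d - 4)*(d^3 + 5*d^2 + 2*d - 8) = (d - 4)*(d + 4)*(d^2 + d - 2) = (d - 4)*(d + 2)*(d + 4)*(d - 1)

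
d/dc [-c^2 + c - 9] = 1 - 2*c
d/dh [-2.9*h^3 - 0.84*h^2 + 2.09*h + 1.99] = -8.7*h^2 - 1.68*h + 2.09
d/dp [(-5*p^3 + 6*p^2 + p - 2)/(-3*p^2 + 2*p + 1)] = 5*(3*p^2 + 2*p + 1)/(9*p^2 + 6*p + 1)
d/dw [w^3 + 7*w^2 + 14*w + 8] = 3*w^2 + 14*w + 14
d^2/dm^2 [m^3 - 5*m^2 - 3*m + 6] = 6*m - 10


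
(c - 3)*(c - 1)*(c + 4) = c^3 - 13*c + 12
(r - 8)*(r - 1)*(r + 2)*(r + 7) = r^4 - 59*r^2 - 54*r + 112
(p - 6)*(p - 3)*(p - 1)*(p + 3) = p^4 - 7*p^3 - 3*p^2 + 63*p - 54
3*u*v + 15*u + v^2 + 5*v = (3*u + v)*(v + 5)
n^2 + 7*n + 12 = (n + 3)*(n + 4)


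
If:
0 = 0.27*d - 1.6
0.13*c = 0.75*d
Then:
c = 34.19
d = 5.93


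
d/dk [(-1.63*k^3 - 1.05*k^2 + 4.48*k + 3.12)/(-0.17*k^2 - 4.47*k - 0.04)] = (0.2771*k^4 + 14.5722*k^3 + 5.6507*k^2 + 1.1448*k + 13.7672)/(0.0289*k^4 + 1.5198*k^3 + 19.9945*k^2 + 0.3576*k + 0.0016)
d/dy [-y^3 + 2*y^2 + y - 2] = -3*y^2 + 4*y + 1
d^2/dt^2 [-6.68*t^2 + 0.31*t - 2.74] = -13.3600000000000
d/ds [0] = 0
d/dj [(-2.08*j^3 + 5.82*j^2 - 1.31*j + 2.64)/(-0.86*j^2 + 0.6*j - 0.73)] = (1.7888*j^4 - 2.496*j^3 + 6.9206*j^2 - 3.9564*j - 0.6277)/(0.7396*j^4 - 1.032*j^3 + 1.6156*j^2 - 0.876*j + 0.5329)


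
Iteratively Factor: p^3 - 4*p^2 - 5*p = (p)*(p^2 - 4*p - 5) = p*(p - 5)*(p + 1)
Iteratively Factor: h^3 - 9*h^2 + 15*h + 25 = (h - 5)*(h^2 - 4*h - 5) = (h - 5)^2*(h + 1)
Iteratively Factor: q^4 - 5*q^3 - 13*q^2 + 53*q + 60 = (q + 3)*(q^3 - 8*q^2 + 11*q + 20) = (q + 1)*(q + 3)*(q^2 - 9*q + 20) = (q - 5)*(q + 1)*(q + 3)*(q - 4)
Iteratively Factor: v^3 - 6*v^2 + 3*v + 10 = (v - 5)*(v^2 - v - 2) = (v - 5)*(v + 1)*(v - 2)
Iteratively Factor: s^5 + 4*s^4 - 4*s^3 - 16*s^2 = (s)*(s^4 + 4*s^3 - 4*s^2 - 16*s) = s^2*(s^3 + 4*s^2 - 4*s - 16) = s^2*(s + 4)*(s^2 - 4) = s^2*(s - 2)*(s + 4)*(s + 2)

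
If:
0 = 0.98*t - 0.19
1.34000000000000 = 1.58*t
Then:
No Solution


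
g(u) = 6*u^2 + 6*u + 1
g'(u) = 12*u + 6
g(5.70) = 230.14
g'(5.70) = 74.40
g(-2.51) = 23.74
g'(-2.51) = -24.12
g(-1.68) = 7.85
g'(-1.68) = -14.16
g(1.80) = 31.24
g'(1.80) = 27.60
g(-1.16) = 2.11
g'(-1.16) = -7.92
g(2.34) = 47.89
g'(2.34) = 34.08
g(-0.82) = 0.11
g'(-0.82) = -3.84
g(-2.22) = 17.25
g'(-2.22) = -20.64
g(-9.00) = 433.00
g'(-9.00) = -102.00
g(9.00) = 541.00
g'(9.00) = 114.00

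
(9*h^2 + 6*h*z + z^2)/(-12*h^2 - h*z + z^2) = (3*h + z)/(-4*h + z)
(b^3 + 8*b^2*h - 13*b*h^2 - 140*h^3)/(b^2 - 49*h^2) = (b^2 + b*h - 20*h^2)/(b - 7*h)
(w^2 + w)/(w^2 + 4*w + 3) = w/(w + 3)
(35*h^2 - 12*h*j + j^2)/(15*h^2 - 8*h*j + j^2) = (7*h - j)/(3*h - j)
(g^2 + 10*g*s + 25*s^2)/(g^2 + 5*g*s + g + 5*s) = (g + 5*s)/(g + 1)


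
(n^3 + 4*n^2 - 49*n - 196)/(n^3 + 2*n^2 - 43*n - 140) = (n + 7)/(n + 5)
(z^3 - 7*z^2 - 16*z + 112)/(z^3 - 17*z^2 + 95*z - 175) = (z^2 - 16)/(z^2 - 10*z + 25)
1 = 1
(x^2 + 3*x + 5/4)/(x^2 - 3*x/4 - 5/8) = 2*(2*x + 5)/(4*x - 5)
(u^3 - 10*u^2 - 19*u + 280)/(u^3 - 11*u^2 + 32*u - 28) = (u^2 - 3*u - 40)/(u^2 - 4*u + 4)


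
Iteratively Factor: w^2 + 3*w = (w)*(w + 3)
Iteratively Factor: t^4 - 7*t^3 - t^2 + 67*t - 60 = (t + 3)*(t^3 - 10*t^2 + 29*t - 20) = (t - 1)*(t + 3)*(t^2 - 9*t + 20) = (t - 5)*(t - 1)*(t + 3)*(t - 4)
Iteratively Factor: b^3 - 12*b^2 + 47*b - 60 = (b - 4)*(b^2 - 8*b + 15) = (b - 4)*(b - 3)*(b - 5)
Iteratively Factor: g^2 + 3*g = (g + 3)*(g)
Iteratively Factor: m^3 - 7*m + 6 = (m - 2)*(m^2 + 2*m - 3) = (m - 2)*(m - 1)*(m + 3)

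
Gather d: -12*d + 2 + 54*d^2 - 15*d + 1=54*d^2 - 27*d + 3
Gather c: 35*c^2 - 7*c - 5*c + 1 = 35*c^2 - 12*c + 1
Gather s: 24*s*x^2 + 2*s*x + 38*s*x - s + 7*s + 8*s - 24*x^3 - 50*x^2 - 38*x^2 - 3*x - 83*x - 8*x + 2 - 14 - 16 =s*(24*x^2 + 40*x + 14) - 24*x^3 - 88*x^2 - 94*x - 28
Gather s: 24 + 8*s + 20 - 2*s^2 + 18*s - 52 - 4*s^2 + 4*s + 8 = -6*s^2 + 30*s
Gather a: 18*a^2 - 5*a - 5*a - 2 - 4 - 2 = 18*a^2 - 10*a - 8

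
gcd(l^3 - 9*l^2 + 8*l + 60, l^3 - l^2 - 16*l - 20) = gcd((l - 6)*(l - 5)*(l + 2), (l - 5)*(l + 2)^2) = l^2 - 3*l - 10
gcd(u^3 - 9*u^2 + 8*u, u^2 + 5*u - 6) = u - 1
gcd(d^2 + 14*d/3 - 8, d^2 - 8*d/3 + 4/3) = 1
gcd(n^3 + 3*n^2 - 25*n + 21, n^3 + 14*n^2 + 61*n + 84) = n + 7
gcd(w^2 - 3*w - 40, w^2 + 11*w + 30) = w + 5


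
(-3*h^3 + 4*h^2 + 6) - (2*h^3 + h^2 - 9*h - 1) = -5*h^3 + 3*h^2 + 9*h + 7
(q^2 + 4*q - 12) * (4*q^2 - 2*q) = 4*q^4 + 14*q^3 - 56*q^2 + 24*q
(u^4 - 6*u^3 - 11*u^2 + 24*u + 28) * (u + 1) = u^5 - 5*u^4 - 17*u^3 + 13*u^2 + 52*u + 28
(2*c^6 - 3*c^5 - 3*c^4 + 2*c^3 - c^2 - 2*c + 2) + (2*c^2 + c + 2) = 2*c^6 - 3*c^5 - 3*c^4 + 2*c^3 + c^2 - c + 4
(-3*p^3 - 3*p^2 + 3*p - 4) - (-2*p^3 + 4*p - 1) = -p^3 - 3*p^2 - p - 3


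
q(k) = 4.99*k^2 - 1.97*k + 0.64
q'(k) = 9.98*k - 1.97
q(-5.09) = 139.95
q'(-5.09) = -52.77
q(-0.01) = 0.66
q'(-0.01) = -2.07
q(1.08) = 4.33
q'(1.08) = 8.81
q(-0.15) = 1.05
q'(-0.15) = -3.47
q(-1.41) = 13.34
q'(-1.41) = -16.04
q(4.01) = 72.98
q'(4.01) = 38.05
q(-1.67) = 17.85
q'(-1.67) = -18.64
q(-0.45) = 2.54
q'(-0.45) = -6.46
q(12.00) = 695.56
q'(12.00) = 117.79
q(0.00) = 0.64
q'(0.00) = -1.97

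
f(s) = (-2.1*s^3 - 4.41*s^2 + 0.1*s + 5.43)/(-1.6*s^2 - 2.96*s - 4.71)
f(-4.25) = -4.12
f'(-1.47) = -0.15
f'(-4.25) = 1.54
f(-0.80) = -1.07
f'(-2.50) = 1.37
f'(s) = (3.2*s + 2.96)*(-2.1*s^3 - 4.41*s^2 + 0.1*s + 5.43)/(-1.6*s^2 - 2.96*s - 4.71)^2 + (-6.3*s^2 - 8.82*s + 0.1)/(-1.6*s^2 - 2.96*s - 4.71)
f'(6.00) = 1.40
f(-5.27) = -5.66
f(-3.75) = -3.34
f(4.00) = 4.72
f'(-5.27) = 1.48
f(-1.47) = -0.64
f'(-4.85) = 1.51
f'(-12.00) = 1.35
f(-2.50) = -1.43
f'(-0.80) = -0.80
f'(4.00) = 1.46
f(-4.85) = -5.03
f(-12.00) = -15.02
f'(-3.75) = 1.57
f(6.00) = 7.57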